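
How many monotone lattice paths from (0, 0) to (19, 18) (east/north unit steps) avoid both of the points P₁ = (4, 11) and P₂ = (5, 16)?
Number of paths = 17438380260

Inclusion–exclusion. Total paths: C(37, 19) = 17672631900. Through P₁: C(15, 4)·C(22, 15) = 232792560. Through P₂: C(21, 5)·C(16, 14) = 2441880. Since P₁ is strictly southwest of P₂, a monotone path through both must visit P₁ then P₂; paths through both = C(15, 4)·C(6, 1)·C(16, 14) = 982800. Avoid both = 17672631900 − 232792560 − 2441880 + 982800 = 17438380260.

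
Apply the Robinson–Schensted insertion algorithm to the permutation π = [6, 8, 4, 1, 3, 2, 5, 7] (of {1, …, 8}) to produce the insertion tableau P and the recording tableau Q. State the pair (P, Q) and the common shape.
P = [1, 2, 5, 7] / [3, 8] / [4] / [6];  Q = [1, 2, 7, 8] / [3, 5] / [4] / [6];  common shape = (4, 2, 1, 1)

Row-insert the values π_1, π_2, … into P one at a time, bumping the leftmost entry strictly greater than the inserted value down to the next row. The recording tableau Q records, in position (i, j), the step at which that cell was added to P.
  Insert 6 (step 1): P = [6];  Q = [1]
  Insert 8 (step 2): P = [6, 8];  Q = [1, 2]
  Insert 4 (step 3): P = [4, 8] / [6];  Q = [1, 2] / [3]
  Insert 1 (step 4): P = [1, 8] / [4] / [6];  Q = [1, 2] / [3] / [4]
  Insert 3 (step 5): P = [1, 3] / [4, 8] / [6];  Q = [1, 2] / [3, 5] / [4]
  Insert 2 (step 6): P = [1, 2] / [3, 8] / [4] / [6];  Q = [1, 2] / [3, 5] / [4] / [6]
  Insert 5 (step 7): P = [1, 2, 5] / [3, 8] / [4] / [6];  Q = [1, 2, 7] / [3, 5] / [4] / [6]
  Insert 7 (step 8): P = [1, 2, 5, 7] / [3, 8] / [4] / [6];  Q = [1, 2, 7, 8] / [3, 5] / [4] / [6]
Final shape: (4, 2, 1, 1).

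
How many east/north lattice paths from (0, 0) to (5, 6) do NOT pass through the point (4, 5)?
Number of paths = 210

Total paths from (0, 0) to (5, 6): C(11, 5) = 462. Paths through (4, 5): (paths (0, 0) → (4, 5)) × (paths (4, 5) → (5, 6)) = C(9, 4) · C(2, 1) = 126 · 2 = 252. Avoidance count = 462 − 252 = 210.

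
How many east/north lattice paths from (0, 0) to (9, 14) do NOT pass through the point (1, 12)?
Number of paths = 816605

Total paths from (0, 0) to (9, 14): C(23, 9) = 817190. Paths through (1, 12): (paths (0, 0) → (1, 12)) × (paths (1, 12) → (9, 14)) = C(13, 1) · C(10, 8) = 13 · 45 = 585. Avoidance count = 817190 − 585 = 816605.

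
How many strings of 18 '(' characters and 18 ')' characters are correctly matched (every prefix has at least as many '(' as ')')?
C_18 = 477638700

These balanced parentheses are counted by the Catalan number C_n = (1/(n + 1)) · C(2n, n). For n = 18: C_18 = (1/19) · C(36, 18) = 9075135300/19 = 477638700.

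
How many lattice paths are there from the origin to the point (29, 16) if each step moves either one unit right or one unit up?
Number of paths = 646626422970

A monotone lattice path from (0, 0) to (29, 16) consists of 29 east steps and 16 north steps in some order, so it is determined by which 29 of the 45 steps are east. The count is C(45, 29) = 646626422970.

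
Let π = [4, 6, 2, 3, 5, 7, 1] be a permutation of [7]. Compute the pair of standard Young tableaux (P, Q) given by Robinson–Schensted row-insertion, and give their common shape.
P = [1, 3, 5, 7] / [2, 6] / [4];  Q = [1, 2, 5, 6] / [3, 4] / [7];  common shape = (4, 2, 1)

Row-insert the values π_1, π_2, … into P one at a time, bumping the leftmost entry strictly greater than the inserted value down to the next row. The recording tableau Q records, in position (i, j), the step at which that cell was added to P.
  Insert 4 (step 1): P = [4];  Q = [1]
  Insert 6 (step 2): P = [4, 6];  Q = [1, 2]
  Insert 2 (step 3): P = [2, 6] / [4];  Q = [1, 2] / [3]
  Insert 3 (step 4): P = [2, 3] / [4, 6];  Q = [1, 2] / [3, 4]
  Insert 5 (step 5): P = [2, 3, 5] / [4, 6];  Q = [1, 2, 5] / [3, 4]
  Insert 7 (step 6): P = [2, 3, 5, 7] / [4, 6];  Q = [1, 2, 5, 6] / [3, 4]
  Insert 1 (step 7): P = [1, 3, 5, 7] / [2, 6] / [4];  Q = [1, 2, 5, 6] / [3, 4] / [7]
Final shape: (4, 2, 1).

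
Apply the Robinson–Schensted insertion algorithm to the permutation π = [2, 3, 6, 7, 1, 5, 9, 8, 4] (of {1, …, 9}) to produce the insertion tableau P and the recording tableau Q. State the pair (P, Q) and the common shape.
P = [1, 3, 4, 7, 8] / [2, 5, 9] / [6];  Q = [1, 2, 3, 4, 7] / [5, 6, 8] / [9];  common shape = (5, 3, 1)

Row-insert the values π_1, π_2, … into P one at a time, bumping the leftmost entry strictly greater than the inserted value down to the next row. The recording tableau Q records, in position (i, j), the step at which that cell was added to P.
  Insert 2 (step 1): P = [2];  Q = [1]
  Insert 3 (step 2): P = [2, 3];  Q = [1, 2]
  Insert 6 (step 3): P = [2, 3, 6];  Q = [1, 2, 3]
  Insert 7 (step 4): P = [2, 3, 6, 7];  Q = [1, 2, 3, 4]
  Insert 1 (step 5): P = [1, 3, 6, 7] / [2];  Q = [1, 2, 3, 4] / [5]
  Insert 5 (step 6): P = [1, 3, 5, 7] / [2, 6];  Q = [1, 2, 3, 4] / [5, 6]
  Insert 9 (step 7): P = [1, 3, 5, 7, 9] / [2, 6];  Q = [1, 2, 3, 4, 7] / [5, 6]
  Insert 8 (step 8): P = [1, 3, 5, 7, 8] / [2, 6, 9];  Q = [1, 2, 3, 4, 7] / [5, 6, 8]
  Insert 4 (step 9): P = [1, 3, 4, 7, 8] / [2, 5, 9] / [6];  Q = [1, 2, 3, 4, 7] / [5, 6, 8] / [9]
Final shape: (5, 3, 1).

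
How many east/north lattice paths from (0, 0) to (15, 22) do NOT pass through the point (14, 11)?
Number of paths = 9310710960

Total paths from (0, 0) to (15, 22): C(37, 15) = 9364199760. Paths through (14, 11): (paths (0, 0) → (14, 11)) × (paths (14, 11) → (15, 22)) = C(25, 14) · C(12, 1) = 4457400 · 12 = 53488800. Avoidance count = 9364199760 − 53488800 = 9310710960.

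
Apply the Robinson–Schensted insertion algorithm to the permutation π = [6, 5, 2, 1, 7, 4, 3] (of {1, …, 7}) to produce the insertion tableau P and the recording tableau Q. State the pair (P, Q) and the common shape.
P = [1, 3] / [2, 4] / [5, 7] / [6];  Q = [1, 5] / [2, 6] / [3, 7] / [4];  common shape = (2, 2, 2, 1)

Row-insert the values π_1, π_2, … into P one at a time, bumping the leftmost entry strictly greater than the inserted value down to the next row. The recording tableau Q records, in position (i, j), the step at which that cell was added to P.
  Insert 6 (step 1): P = [6];  Q = [1]
  Insert 5 (step 2): P = [5] / [6];  Q = [1] / [2]
  Insert 2 (step 3): P = [2] / [5] / [6];  Q = [1] / [2] / [3]
  Insert 1 (step 4): P = [1] / [2] / [5] / [6];  Q = [1] / [2] / [3] / [4]
  Insert 7 (step 5): P = [1, 7] / [2] / [5] / [6];  Q = [1, 5] / [2] / [3] / [4]
  Insert 4 (step 6): P = [1, 4] / [2, 7] / [5] / [6];  Q = [1, 5] / [2, 6] / [3] / [4]
  Insert 3 (step 7): P = [1, 3] / [2, 4] / [5, 7] / [6];  Q = [1, 5] / [2, 6] / [3, 7] / [4]
Final shape: (2, 2, 2, 1).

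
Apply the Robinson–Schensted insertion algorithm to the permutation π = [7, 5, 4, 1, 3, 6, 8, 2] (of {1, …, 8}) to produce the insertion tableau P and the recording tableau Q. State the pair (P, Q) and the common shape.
P = [1, 2, 6, 8] / [3] / [4] / [5] / [7];  Q = [1, 5, 6, 7] / [2] / [3] / [4] / [8];  common shape = (4, 1, 1, 1, 1)

Row-insert the values π_1, π_2, … into P one at a time, bumping the leftmost entry strictly greater than the inserted value down to the next row. The recording tableau Q records, in position (i, j), the step at which that cell was added to P.
  Insert 7 (step 1): P = [7];  Q = [1]
  Insert 5 (step 2): P = [5] / [7];  Q = [1] / [2]
  Insert 4 (step 3): P = [4] / [5] / [7];  Q = [1] / [2] / [3]
  Insert 1 (step 4): P = [1] / [4] / [5] / [7];  Q = [1] / [2] / [3] / [4]
  Insert 3 (step 5): P = [1, 3] / [4] / [5] / [7];  Q = [1, 5] / [2] / [3] / [4]
  Insert 6 (step 6): P = [1, 3, 6] / [4] / [5] / [7];  Q = [1, 5, 6] / [2] / [3] / [4]
  Insert 8 (step 7): P = [1, 3, 6, 8] / [4] / [5] / [7];  Q = [1, 5, 6, 7] / [2] / [3] / [4]
  Insert 2 (step 8): P = [1, 2, 6, 8] / [3] / [4] / [5] / [7];  Q = [1, 5, 6, 7] / [2] / [3] / [4] / [8]
Final shape: (4, 1, 1, 1, 1).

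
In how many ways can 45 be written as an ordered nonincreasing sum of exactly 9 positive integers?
p(45, 9 parts) = 7657

Partitions of n into exactly k parts are in bijection with partitions of n − k into at most k parts (subtract 1 from each part). So p(45, exactly 9) = p(36, parts ≤ 9). Computing via the recurrence p(m, j) = p(m, j−1) + p(m−j, j) gives 7657.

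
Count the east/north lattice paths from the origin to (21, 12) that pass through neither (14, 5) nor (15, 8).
Number of paths = 221711604

Inclusion–exclusion. Total paths: C(33, 21) = 354817320. Through P₁: C(19, 14)·C(14, 7) = 39907296. Through P₂: C(23, 15)·C(10, 6) = 102965940. Since P₁ is strictly southwest of P₂, a monotone path through both must visit P₁ then P₂; paths through both = C(19, 14)·C(4, 1)·C(10, 6) = 9767520. Avoid both = 354817320 − 39907296 − 102965940 + 9767520 = 221711604.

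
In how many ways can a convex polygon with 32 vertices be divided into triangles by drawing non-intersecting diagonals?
C_30 = 3814986502092304

These polygon triangulations are counted by the Catalan number C_n = (1/(n + 1)) · C(2n, n). For n = 30: C_30 = (1/31) · C(60, 30) = 118264581564861424/31 = 3814986502092304.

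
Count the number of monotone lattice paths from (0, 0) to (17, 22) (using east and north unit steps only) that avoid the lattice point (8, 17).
Number of paths = 48855804660

Total paths from (0, 0) to (17, 22): C(39, 17) = 51021117810. Paths through (8, 17): (paths (0, 0) → (8, 17)) × (paths (8, 17) → (17, 22)) = C(25, 8) · C(14, 9) = 1081575 · 2002 = 2165313150. Avoidance count = 51021117810 − 2165313150 = 48855804660.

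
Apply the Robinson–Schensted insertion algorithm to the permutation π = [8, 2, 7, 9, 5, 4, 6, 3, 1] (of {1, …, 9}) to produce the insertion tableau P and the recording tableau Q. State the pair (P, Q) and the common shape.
P = [1, 3, 6] / [2, 9] / [4] / [5] / [7] / [8];  Q = [1, 3, 4] / [2, 7] / [5] / [6] / [8] / [9];  common shape = (3, 2, 1, 1, 1, 1)

Row-insert the values π_1, π_2, … into P one at a time, bumping the leftmost entry strictly greater than the inserted value down to the next row. The recording tableau Q records, in position (i, j), the step at which that cell was added to P.
  Insert 8 (step 1): P = [8];  Q = [1]
  Insert 2 (step 2): P = [2] / [8];  Q = [1] / [2]
  Insert 7 (step 3): P = [2, 7] / [8];  Q = [1, 3] / [2]
  Insert 9 (step 4): P = [2, 7, 9] / [8];  Q = [1, 3, 4] / [2]
  Insert 5 (step 5): P = [2, 5, 9] / [7] / [8];  Q = [1, 3, 4] / [2] / [5]
  Insert 4 (step 6): P = [2, 4, 9] / [5] / [7] / [8];  Q = [1, 3, 4] / [2] / [5] / [6]
  Insert 6 (step 7): P = [2, 4, 6] / [5, 9] / [7] / [8];  Q = [1, 3, 4] / [2, 7] / [5] / [6]
  Insert 3 (step 8): P = [2, 3, 6] / [4, 9] / [5] / [7] / [8];  Q = [1, 3, 4] / [2, 7] / [5] / [6] / [8]
  Insert 1 (step 9): P = [1, 3, 6] / [2, 9] / [4] / [5] / [7] / [8];  Q = [1, 3, 4] / [2, 7] / [5] / [6] / [8] / [9]
Final shape: (3, 2, 1, 1, 1, 1).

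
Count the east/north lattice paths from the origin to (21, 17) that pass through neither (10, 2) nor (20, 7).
Number of paths = 28263628668

Inclusion–exclusion. Total paths: C(38, 21) = 28781143380. Through P₁: C(12, 10)·C(26, 11) = 509926560. Through P₂: C(27, 20)·C(11, 1) = 9768330. Since P₁ is strictly southwest of P₂, a monotone path through both must visit P₁ then P₂; paths through both = C(12, 10)·C(15, 10)·C(11, 1) = 2180178. Avoid both = 28781143380 − 509926560 − 9768330 + 2180178 = 28263628668.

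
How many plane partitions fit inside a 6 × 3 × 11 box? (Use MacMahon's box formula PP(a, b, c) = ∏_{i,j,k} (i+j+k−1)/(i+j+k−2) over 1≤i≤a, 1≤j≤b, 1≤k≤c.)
PP(6, 3, 11) = 31803696288

Evaluate the triple product over i = 1..6, j = 1..3, k = 1..11. The factors are (2/1) · (3/2) · (4/3) · (5/4) · (6/5) · (7/6) · (8/7) · (9/8) · … (198 factors total). The numerators and denominators telescope so the product is an integer; carrying out the multiplication exactly gives PP(6, 3, 11) = 31803696288.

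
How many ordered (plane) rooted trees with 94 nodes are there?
C_93 = 60960876535340415751462563580829648891969728907438000

These ordered rooted trees are counted by the Catalan number C_n = (1/(n + 1)) · C(2n, n). For n = 93: C_93 = (1/94) · C(186, 93) = 5730322394321999080637480976597986995845154517299172000/94 = 60960876535340415751462563580829648891969728907438000.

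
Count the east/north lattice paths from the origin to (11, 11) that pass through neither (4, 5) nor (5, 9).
Number of paths = 450800

Inclusion–exclusion. Total paths: C(22, 11) = 705432. Through P₁: C(9, 4)·C(13, 7) = 216216. Through P₂: C(14, 5)·C(8, 6) = 56056. Since P₁ is strictly southwest of P₂, a monotone path through both must visit P₁ then P₂; paths through both = C(9, 4)·C(5, 1)·C(8, 6) = 17640. Avoid both = 705432 − 216216 − 56056 + 17640 = 450800.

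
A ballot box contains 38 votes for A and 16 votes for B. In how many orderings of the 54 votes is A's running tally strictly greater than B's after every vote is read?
Strict-lead orderings = 8594228157515

Total orderings of the 54 votes with 38 for A: C(54, 38) = 21094923659355. By the Bertrand ballot formula (Cycle Lemma / reflection principle), the number of orderings in which A is strictly ahead of B throughout is (p − q)/(p + q) · C(p + q, p) = (38 − 16)/(38 + 16) · 21094923659355 = 8594228157515.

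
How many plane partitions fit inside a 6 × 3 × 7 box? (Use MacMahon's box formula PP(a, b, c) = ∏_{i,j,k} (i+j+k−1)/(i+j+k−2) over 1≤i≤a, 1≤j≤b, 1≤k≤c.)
PP(6, 3, 7) = 131589315

Evaluate the triple product over i = 1..6, j = 1..3, k = 1..7. The factors are (2/1) · (3/2) · (4/3) · (5/4) · (6/5) · (7/6) · (8/7) · (3/2) · … (126 factors total). The numerators and denominators telescope so the product is an integer; carrying out the multiplication exactly gives PP(6, 3, 7) = 131589315.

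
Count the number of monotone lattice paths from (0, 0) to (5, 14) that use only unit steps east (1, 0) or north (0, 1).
Number of paths = 11628

A monotone lattice path from (0, 0) to (5, 14) consists of 5 east steps and 14 north steps in some order, so it is determined by which 5 of the 19 steps are east. The count is C(19, 5) = 11628.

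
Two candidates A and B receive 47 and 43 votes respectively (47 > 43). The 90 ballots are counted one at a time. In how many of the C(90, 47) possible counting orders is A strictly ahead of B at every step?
Strict-lead orderings = 4226093003378677243538880

Total orderings of the 90 votes with 47 for A: C(90, 47) = 95087092576020237979624800. By the Bertrand ballot formula (Cycle Lemma / reflection principle), the number of orderings in which A is strictly ahead of B throughout is (p − q)/(p + q) · C(p + q, p) = (47 − 43)/(47 + 43) · 95087092576020237979624800 = 4226093003378677243538880.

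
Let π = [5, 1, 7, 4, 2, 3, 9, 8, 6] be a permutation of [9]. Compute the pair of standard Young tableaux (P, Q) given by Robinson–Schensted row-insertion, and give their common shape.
P = [1, 2, 3, 6] / [4, 7, 8] / [5, 9];  Q = [1, 3, 6, 7] / [2, 4, 8] / [5, 9];  common shape = (4, 3, 2)

Row-insert the values π_1, π_2, … into P one at a time, bumping the leftmost entry strictly greater than the inserted value down to the next row. The recording tableau Q records, in position (i, j), the step at which that cell was added to P.
  Insert 5 (step 1): P = [5];  Q = [1]
  Insert 1 (step 2): P = [1] / [5];  Q = [1] / [2]
  Insert 7 (step 3): P = [1, 7] / [5];  Q = [1, 3] / [2]
  Insert 4 (step 4): P = [1, 4] / [5, 7];  Q = [1, 3] / [2, 4]
  Insert 2 (step 5): P = [1, 2] / [4, 7] / [5];  Q = [1, 3] / [2, 4] / [5]
  Insert 3 (step 6): P = [1, 2, 3] / [4, 7] / [5];  Q = [1, 3, 6] / [2, 4] / [5]
  Insert 9 (step 7): P = [1, 2, 3, 9] / [4, 7] / [5];  Q = [1, 3, 6, 7] / [2, 4] / [5]
  Insert 8 (step 8): P = [1, 2, 3, 8] / [4, 7, 9] / [5];  Q = [1, 3, 6, 7] / [2, 4, 8] / [5]
  Insert 6 (step 9): P = [1, 2, 3, 6] / [4, 7, 8] / [5, 9];  Q = [1, 3, 6, 7] / [2, 4, 8] / [5, 9]
Final shape: (4, 3, 2).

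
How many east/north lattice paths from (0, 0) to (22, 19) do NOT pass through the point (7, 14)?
Number of paths = 242859865080

Total paths from (0, 0) to (22, 19): C(41, 22) = 244662670200. Paths through (7, 14): (paths (0, 0) → (7, 14)) × (paths (7, 14) → (22, 19)) = C(21, 7) · C(20, 15) = 116280 · 15504 = 1802805120. Avoidance count = 244662670200 − 1802805120 = 242859865080.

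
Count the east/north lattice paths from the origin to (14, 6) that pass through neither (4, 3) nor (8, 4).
Number of paths = 19790

Inclusion–exclusion. Total paths: C(20, 14) = 38760. Through P₁: C(7, 4)·C(13, 10) = 10010. Through P₂: C(12, 8)·C(8, 6) = 13860. Since P₁ is strictly southwest of P₂, a monotone path through both must visit P₁ then P₂; paths through both = C(7, 4)·C(5, 4)·C(8, 6) = 4900. Avoid both = 38760 − 10010 − 13860 + 4900 = 19790.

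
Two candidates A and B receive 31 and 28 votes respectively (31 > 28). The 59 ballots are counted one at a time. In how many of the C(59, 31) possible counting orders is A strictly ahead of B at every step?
Strict-lead orderings = 2812744285440936

Total orderings of the 59 votes with 31 for A: C(59, 31) = 55317304280338408. By the Bertrand ballot formula (Cycle Lemma / reflection principle), the number of orderings in which A is strictly ahead of B throughout is (p − q)/(p + q) · C(p + q, p) = (31 − 28)/(31 + 28) · 55317304280338408 = 2812744285440936.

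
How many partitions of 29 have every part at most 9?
p(29, parts ≤ 9) = 2592

Use the recurrence p(n, m) = p(n, m−1) + p(n−m, m): either the largest part is < m (count p(n, m−1)) or the largest part is exactly m (remove one copy of m, count p(n−m, m)). With p(0, ·) = 1 this gives p(29, parts ≤ 9) = 2592. (By conjugating Young diagrams, this also counts partitions of 29 into at most 9 parts.)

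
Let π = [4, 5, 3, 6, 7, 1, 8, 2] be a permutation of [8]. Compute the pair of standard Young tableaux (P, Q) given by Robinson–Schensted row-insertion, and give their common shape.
P = [1, 2, 6, 7, 8] / [3, 5] / [4];  Q = [1, 2, 4, 5, 7] / [3, 8] / [6];  common shape = (5, 2, 1)

Row-insert the values π_1, π_2, … into P one at a time, bumping the leftmost entry strictly greater than the inserted value down to the next row. The recording tableau Q records, in position (i, j), the step at which that cell was added to P.
  Insert 4 (step 1): P = [4];  Q = [1]
  Insert 5 (step 2): P = [4, 5];  Q = [1, 2]
  Insert 3 (step 3): P = [3, 5] / [4];  Q = [1, 2] / [3]
  Insert 6 (step 4): P = [3, 5, 6] / [4];  Q = [1, 2, 4] / [3]
  Insert 7 (step 5): P = [3, 5, 6, 7] / [4];  Q = [1, 2, 4, 5] / [3]
  Insert 1 (step 6): P = [1, 5, 6, 7] / [3] / [4];  Q = [1, 2, 4, 5] / [3] / [6]
  Insert 8 (step 7): P = [1, 5, 6, 7, 8] / [3] / [4];  Q = [1, 2, 4, 5, 7] / [3] / [6]
  Insert 2 (step 8): P = [1, 2, 6, 7, 8] / [3, 5] / [4];  Q = [1, 2, 4, 5, 7] / [3, 8] / [6]
Final shape: (5, 2, 1).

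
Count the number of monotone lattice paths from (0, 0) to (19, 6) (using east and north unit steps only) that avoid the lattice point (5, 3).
Number of paths = 139020

Total paths from (0, 0) to (19, 6): C(25, 19) = 177100. Paths through (5, 3): (paths (0, 0) → (5, 3)) × (paths (5, 3) → (19, 6)) = C(8, 5) · C(17, 14) = 56 · 680 = 38080. Avoidance count = 177100 − 38080 = 139020.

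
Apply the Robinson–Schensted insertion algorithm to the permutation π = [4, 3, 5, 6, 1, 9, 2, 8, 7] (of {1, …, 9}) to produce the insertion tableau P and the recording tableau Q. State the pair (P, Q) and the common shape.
P = [1, 2, 6, 7] / [3, 5, 8] / [4, 9];  Q = [1, 3, 4, 6] / [2, 7, 8] / [5, 9];  common shape = (4, 3, 2)

Row-insert the values π_1, π_2, … into P one at a time, bumping the leftmost entry strictly greater than the inserted value down to the next row. The recording tableau Q records, in position (i, j), the step at which that cell was added to P.
  Insert 4 (step 1): P = [4];  Q = [1]
  Insert 3 (step 2): P = [3] / [4];  Q = [1] / [2]
  Insert 5 (step 3): P = [3, 5] / [4];  Q = [1, 3] / [2]
  Insert 6 (step 4): P = [3, 5, 6] / [4];  Q = [1, 3, 4] / [2]
  Insert 1 (step 5): P = [1, 5, 6] / [3] / [4];  Q = [1, 3, 4] / [2] / [5]
  Insert 9 (step 6): P = [1, 5, 6, 9] / [3] / [4];  Q = [1, 3, 4, 6] / [2] / [5]
  Insert 2 (step 7): P = [1, 2, 6, 9] / [3, 5] / [4];  Q = [1, 3, 4, 6] / [2, 7] / [5]
  Insert 8 (step 8): P = [1, 2, 6, 8] / [3, 5, 9] / [4];  Q = [1, 3, 4, 6] / [2, 7, 8] / [5]
  Insert 7 (step 9): P = [1, 2, 6, 7] / [3, 5, 8] / [4, 9];  Q = [1, 3, 4, 6] / [2, 7, 8] / [5, 9]
Final shape: (4, 3, 2).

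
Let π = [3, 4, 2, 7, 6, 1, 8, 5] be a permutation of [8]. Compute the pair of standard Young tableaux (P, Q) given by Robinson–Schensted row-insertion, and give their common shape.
P = [1, 4, 5, 8] / [2, 6] / [3, 7];  Q = [1, 2, 4, 7] / [3, 5] / [6, 8];  common shape = (4, 2, 2)

Row-insert the values π_1, π_2, … into P one at a time, bumping the leftmost entry strictly greater than the inserted value down to the next row. The recording tableau Q records, in position (i, j), the step at which that cell was added to P.
  Insert 3 (step 1): P = [3];  Q = [1]
  Insert 4 (step 2): P = [3, 4];  Q = [1, 2]
  Insert 2 (step 3): P = [2, 4] / [3];  Q = [1, 2] / [3]
  Insert 7 (step 4): P = [2, 4, 7] / [3];  Q = [1, 2, 4] / [3]
  Insert 6 (step 5): P = [2, 4, 6] / [3, 7];  Q = [1, 2, 4] / [3, 5]
  Insert 1 (step 6): P = [1, 4, 6] / [2, 7] / [3];  Q = [1, 2, 4] / [3, 5] / [6]
  Insert 8 (step 7): P = [1, 4, 6, 8] / [2, 7] / [3];  Q = [1, 2, 4, 7] / [3, 5] / [6]
  Insert 5 (step 8): P = [1, 4, 5, 8] / [2, 6] / [3, 7];  Q = [1, 2, 4, 7] / [3, 5] / [6, 8]
Final shape: (4, 2, 2).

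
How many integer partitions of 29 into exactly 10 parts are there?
p(29, 10 parts) = 423

Partitions of n into exactly k parts are in bijection with partitions of n − k into at most k parts (subtract 1 from each part). So p(29, exactly 10) = p(19, parts ≤ 10). Computing via the recurrence p(m, j) = p(m, j−1) + p(m−j, j) gives 423.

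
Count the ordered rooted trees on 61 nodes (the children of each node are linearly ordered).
C_60 = 1583850964596120042686772779038896

These ordered rooted trees are counted by the Catalan number C_n = (1/(n + 1)) · C(2n, n). For n = 60: C_60 = (1/61) · C(120, 60) = 96614908840363322603893139521372656/61 = 1583850964596120042686772779038896.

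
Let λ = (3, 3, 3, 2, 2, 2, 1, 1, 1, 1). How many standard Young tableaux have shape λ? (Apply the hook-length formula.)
# SYT of shape (3, 3, 3, 2, 2, 2, 1, 1, 1, 1) = 1511640

Hook-length formula: f^λ = n! / Π hook(c), product over all cells c of the Young diagram. For λ = (3, 3, 3, 2, 2, 2, 1, 1, 1, 1), n = 19 boxes. Hook lengths by row (left-to-right, top-to-bottom): [12, 7, 3]; [11, 6, 2]; [10, 5, 1]; [8, 3]; [7, 2]; [6, 1]; [4]; [3]; [2]; [1]. Product of hooks = 80472268800. So f^λ = 19! / 80472268800 = 121645100408832000 / 80472268800 = 1511640.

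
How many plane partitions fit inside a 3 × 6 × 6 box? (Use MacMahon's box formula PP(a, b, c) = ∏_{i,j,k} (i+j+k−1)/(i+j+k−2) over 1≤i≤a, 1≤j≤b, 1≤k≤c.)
PP(3, 6, 6) = 24293412

Evaluate the triple product over i = 1..3, j = 1..6, k = 1..6. The factors are (2/1) · (3/2) · (4/3) · (5/4) · (6/5) · (7/6) · (3/2) · (4/3) · … (108 factors total). The numerators and denominators telescope so the product is an integer; carrying out the multiplication exactly gives PP(3, 6, 6) = 24293412.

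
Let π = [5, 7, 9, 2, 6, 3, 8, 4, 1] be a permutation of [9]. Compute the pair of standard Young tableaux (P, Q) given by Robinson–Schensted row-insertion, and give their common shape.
P = [1, 3, 4] / [2, 6, 8] / [5, 9] / [7];  Q = [1, 2, 3] / [4, 5, 7] / [6, 8] / [9];  common shape = (3, 3, 2, 1)

Row-insert the values π_1, π_2, … into P one at a time, bumping the leftmost entry strictly greater than the inserted value down to the next row. The recording tableau Q records, in position (i, j), the step at which that cell was added to P.
  Insert 5 (step 1): P = [5];  Q = [1]
  Insert 7 (step 2): P = [5, 7];  Q = [1, 2]
  Insert 9 (step 3): P = [5, 7, 9];  Q = [1, 2, 3]
  Insert 2 (step 4): P = [2, 7, 9] / [5];  Q = [1, 2, 3] / [4]
  Insert 6 (step 5): P = [2, 6, 9] / [5, 7];  Q = [1, 2, 3] / [4, 5]
  Insert 3 (step 6): P = [2, 3, 9] / [5, 6] / [7];  Q = [1, 2, 3] / [4, 5] / [6]
  Insert 8 (step 7): P = [2, 3, 8] / [5, 6, 9] / [7];  Q = [1, 2, 3] / [4, 5, 7] / [6]
  Insert 4 (step 8): P = [2, 3, 4] / [5, 6, 8] / [7, 9];  Q = [1, 2, 3] / [4, 5, 7] / [6, 8]
  Insert 1 (step 9): P = [1, 3, 4] / [2, 6, 8] / [5, 9] / [7];  Q = [1, 2, 3] / [4, 5, 7] / [6, 8] / [9]
Final shape: (3, 3, 2, 1).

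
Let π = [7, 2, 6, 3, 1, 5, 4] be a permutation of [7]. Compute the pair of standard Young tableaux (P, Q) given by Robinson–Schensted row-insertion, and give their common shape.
P = [1, 3, 4] / [2, 5] / [6] / [7];  Q = [1, 3, 6] / [2, 7] / [4] / [5];  common shape = (3, 2, 1, 1)

Row-insert the values π_1, π_2, … into P one at a time, bumping the leftmost entry strictly greater than the inserted value down to the next row. The recording tableau Q records, in position (i, j), the step at which that cell was added to P.
  Insert 7 (step 1): P = [7];  Q = [1]
  Insert 2 (step 2): P = [2] / [7];  Q = [1] / [2]
  Insert 6 (step 3): P = [2, 6] / [7];  Q = [1, 3] / [2]
  Insert 3 (step 4): P = [2, 3] / [6] / [7];  Q = [1, 3] / [2] / [4]
  Insert 1 (step 5): P = [1, 3] / [2] / [6] / [7];  Q = [1, 3] / [2] / [4] / [5]
  Insert 5 (step 6): P = [1, 3, 5] / [2] / [6] / [7];  Q = [1, 3, 6] / [2] / [4] / [5]
  Insert 4 (step 7): P = [1, 3, 4] / [2, 5] / [6] / [7];  Q = [1, 3, 6] / [2, 7] / [4] / [5]
Final shape: (3, 2, 1, 1).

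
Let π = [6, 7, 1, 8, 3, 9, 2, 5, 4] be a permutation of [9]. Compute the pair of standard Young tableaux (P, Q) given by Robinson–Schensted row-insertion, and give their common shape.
P = [1, 2, 4, 9] / [3, 5, 8] / [6, 7];  Q = [1, 2, 4, 6] / [3, 5, 8] / [7, 9];  common shape = (4, 3, 2)

Row-insert the values π_1, π_2, … into P one at a time, bumping the leftmost entry strictly greater than the inserted value down to the next row. The recording tableau Q records, in position (i, j), the step at which that cell was added to P.
  Insert 6 (step 1): P = [6];  Q = [1]
  Insert 7 (step 2): P = [6, 7];  Q = [1, 2]
  Insert 1 (step 3): P = [1, 7] / [6];  Q = [1, 2] / [3]
  Insert 8 (step 4): P = [1, 7, 8] / [6];  Q = [1, 2, 4] / [3]
  Insert 3 (step 5): P = [1, 3, 8] / [6, 7];  Q = [1, 2, 4] / [3, 5]
  Insert 9 (step 6): P = [1, 3, 8, 9] / [6, 7];  Q = [1, 2, 4, 6] / [3, 5]
  Insert 2 (step 7): P = [1, 2, 8, 9] / [3, 7] / [6];  Q = [1, 2, 4, 6] / [3, 5] / [7]
  Insert 5 (step 8): P = [1, 2, 5, 9] / [3, 7, 8] / [6];  Q = [1, 2, 4, 6] / [3, 5, 8] / [7]
  Insert 4 (step 9): P = [1, 2, 4, 9] / [3, 5, 8] / [6, 7];  Q = [1, 2, 4, 6] / [3, 5, 8] / [7, 9]
Final shape: (4, 3, 2).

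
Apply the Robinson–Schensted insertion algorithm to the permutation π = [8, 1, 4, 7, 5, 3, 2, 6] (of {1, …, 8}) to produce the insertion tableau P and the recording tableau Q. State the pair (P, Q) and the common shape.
P = [1, 2, 5, 6] / [3] / [4] / [7] / [8];  Q = [1, 3, 4, 8] / [2] / [5] / [6] / [7];  common shape = (4, 1, 1, 1, 1)

Row-insert the values π_1, π_2, … into P one at a time, bumping the leftmost entry strictly greater than the inserted value down to the next row. The recording tableau Q records, in position (i, j), the step at which that cell was added to P.
  Insert 8 (step 1): P = [8];  Q = [1]
  Insert 1 (step 2): P = [1] / [8];  Q = [1] / [2]
  Insert 4 (step 3): P = [1, 4] / [8];  Q = [1, 3] / [2]
  Insert 7 (step 4): P = [1, 4, 7] / [8];  Q = [1, 3, 4] / [2]
  Insert 5 (step 5): P = [1, 4, 5] / [7] / [8];  Q = [1, 3, 4] / [2] / [5]
  Insert 3 (step 6): P = [1, 3, 5] / [4] / [7] / [8];  Q = [1, 3, 4] / [2] / [5] / [6]
  Insert 2 (step 7): P = [1, 2, 5] / [3] / [4] / [7] / [8];  Q = [1, 3, 4] / [2] / [5] / [6] / [7]
  Insert 6 (step 8): P = [1, 2, 5, 6] / [3] / [4] / [7] / [8];  Q = [1, 3, 4, 8] / [2] / [5] / [6] / [7]
Final shape: (4, 1, 1, 1, 1).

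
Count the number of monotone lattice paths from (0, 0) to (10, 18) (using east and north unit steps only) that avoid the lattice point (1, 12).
Number of paths = 13058045

Total paths from (0, 0) to (10, 18): C(28, 10) = 13123110. Paths through (1, 12): (paths (0, 0) → (1, 12)) × (paths (1, 12) → (10, 18)) = C(13, 1) · C(15, 9) = 13 · 5005 = 65065. Avoidance count = 13123110 − 65065 = 13058045.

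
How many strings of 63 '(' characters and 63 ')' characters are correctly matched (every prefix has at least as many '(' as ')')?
C_63 = 94295850558771979787935384946380125

These balanced parentheses are counted by the Catalan number C_n = (1/(n + 1)) · C(2n, n). For n = 63: C_63 = (1/64) · C(126, 63) = 6034934435761406706427864636568328000/64 = 94295850558771979787935384946380125.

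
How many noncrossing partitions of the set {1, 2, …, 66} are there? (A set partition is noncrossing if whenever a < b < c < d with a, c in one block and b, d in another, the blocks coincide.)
C_66 = 5632681584560312734993915705849145100

These noncrossing partitions are counted by the Catalan number C_n = (1/(n + 1)) · C(2n, n). For n = 66: C_66 = (1/67) · C(132, 66) = 377389666165540953244592352291892721700/67 = 5632681584560312734993915705849145100.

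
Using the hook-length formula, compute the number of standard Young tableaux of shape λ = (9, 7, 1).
# SYT of shape (9, 7, 1) = 46410

Hook-length formula: f^λ = n! / Π hook(c), product over all cells c of the Young diagram. For λ = (9, 7, 1), n = 17 boxes. Hook lengths by row (left-to-right, top-to-bottom): [11, 9, 8, 7, 6, 5, 4, 2, 1]; [8, 6, 5, 4, 3, 2, 1]; [1]. Product of hooks = 7664025600. So f^λ = 17! / 7664025600 = 355687428096000 / 7664025600 = 46410.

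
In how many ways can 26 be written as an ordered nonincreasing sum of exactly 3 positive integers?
p(26, 3 parts) = 56

Partitions of n into exactly k parts are in bijection with partitions of n − k into at most k parts (subtract 1 from each part). So p(26, exactly 3) = p(23, parts ≤ 3). Computing via the recurrence p(m, j) = p(m, j−1) + p(m−j, j) gives 56.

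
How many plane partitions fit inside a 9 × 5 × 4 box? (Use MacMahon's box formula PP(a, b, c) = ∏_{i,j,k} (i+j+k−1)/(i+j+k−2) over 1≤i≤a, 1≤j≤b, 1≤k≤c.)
PP(9, 5, 4) = 23029990984

Evaluate the triple product over i = 1..9, j = 1..5, k = 1..4. The factors are (2/1) · (3/2) · (4/3) · (5/4) · (3/2) · (4/3) · (5/4) · (6/5) · … (180 factors total). The numerators and denominators telescope so the product is an integer; carrying out the multiplication exactly gives PP(9, 5, 4) = 23029990984.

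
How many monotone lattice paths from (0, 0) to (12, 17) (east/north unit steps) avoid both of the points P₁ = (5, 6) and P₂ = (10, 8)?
Number of paths = 35320167

Inclusion–exclusion. Total paths: C(29, 12) = 51895935. Through P₁: C(11, 5)·C(18, 7) = 14702688. Through P₂: C(18, 10)·C(11, 2) = 2406690. Since P₁ is strictly southwest of P₂, a monotone path through both must visit P₁ then P₂; paths through both = C(11, 5)·C(7, 5)·C(11, 2) = 533610. Avoid both = 51895935 − 14702688 − 2406690 + 533610 = 35320167.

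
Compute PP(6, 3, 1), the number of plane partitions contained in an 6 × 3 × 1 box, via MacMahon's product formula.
PP(6, 3, 1) = 84

Evaluate the triple product over i = 1..6, j = 1..3, k = 1..1. The factors are (2/1) · (3/2) · (4/3) · (3/2) · (4/3) · (5/4) · (4/3) · (5/4) · … (18 factors total). The numerators and denominators telescope so the product is an integer; carrying out the multiplication exactly gives PP(6, 3, 1) = 84.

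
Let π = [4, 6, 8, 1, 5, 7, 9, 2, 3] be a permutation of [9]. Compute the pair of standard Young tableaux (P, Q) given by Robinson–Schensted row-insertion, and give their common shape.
P = [1, 2, 3, 9] / [4, 5, 7] / [6, 8];  Q = [1, 2, 3, 7] / [4, 5, 6] / [8, 9];  common shape = (4, 3, 2)

Row-insert the values π_1, π_2, … into P one at a time, bumping the leftmost entry strictly greater than the inserted value down to the next row. The recording tableau Q records, in position (i, j), the step at which that cell was added to P.
  Insert 4 (step 1): P = [4];  Q = [1]
  Insert 6 (step 2): P = [4, 6];  Q = [1, 2]
  Insert 8 (step 3): P = [4, 6, 8];  Q = [1, 2, 3]
  Insert 1 (step 4): P = [1, 6, 8] / [4];  Q = [1, 2, 3] / [4]
  Insert 5 (step 5): P = [1, 5, 8] / [4, 6];  Q = [1, 2, 3] / [4, 5]
  Insert 7 (step 6): P = [1, 5, 7] / [4, 6, 8];  Q = [1, 2, 3] / [4, 5, 6]
  Insert 9 (step 7): P = [1, 5, 7, 9] / [4, 6, 8];  Q = [1, 2, 3, 7] / [4, 5, 6]
  Insert 2 (step 8): P = [1, 2, 7, 9] / [4, 5, 8] / [6];  Q = [1, 2, 3, 7] / [4, 5, 6] / [8]
  Insert 3 (step 9): P = [1, 2, 3, 9] / [4, 5, 7] / [6, 8];  Q = [1, 2, 3, 7] / [4, 5, 6] / [8, 9]
Final shape: (4, 3, 2).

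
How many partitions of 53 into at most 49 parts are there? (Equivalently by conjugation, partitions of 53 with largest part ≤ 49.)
p(53, parts ≤ 49) = 329924

Use the recurrence p(n, m) = p(n, m−1) + p(n−m, m): either the largest part is < m (count p(n, m−1)) or the largest part is exactly m (remove one copy of m, count p(n−m, m)). With p(0, ·) = 1 this gives p(53, parts ≤ 49) = 329924. (By conjugating Young diagrams, this also counts partitions of 53 into at most 49 parts.)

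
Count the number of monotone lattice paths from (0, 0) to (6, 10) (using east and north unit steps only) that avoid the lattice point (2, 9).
Number of paths = 7733

Total paths from (0, 0) to (6, 10): C(16, 6) = 8008. Paths through (2, 9): (paths (0, 0) → (2, 9)) × (paths (2, 9) → (6, 10)) = C(11, 2) · C(5, 4) = 55 · 5 = 275. Avoidance count = 8008 − 275 = 7733.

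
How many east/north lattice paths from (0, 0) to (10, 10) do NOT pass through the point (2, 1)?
Number of paths = 111826

Total paths from (0, 0) to (10, 10): C(20, 10) = 184756. Paths through (2, 1): (paths (0, 0) → (2, 1)) × (paths (2, 1) → (10, 10)) = C(3, 2) · C(17, 8) = 3 · 24310 = 72930. Avoidance count = 184756 − 72930 = 111826.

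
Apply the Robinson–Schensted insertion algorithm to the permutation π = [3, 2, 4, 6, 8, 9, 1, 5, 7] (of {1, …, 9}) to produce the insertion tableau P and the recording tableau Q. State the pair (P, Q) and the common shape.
P = [1, 4, 5, 7, 9] / [2, 6, 8] / [3];  Q = [1, 3, 4, 5, 6] / [2, 8, 9] / [7];  common shape = (5, 3, 1)

Row-insert the values π_1, π_2, … into P one at a time, bumping the leftmost entry strictly greater than the inserted value down to the next row. The recording tableau Q records, in position (i, j), the step at which that cell was added to P.
  Insert 3 (step 1): P = [3];  Q = [1]
  Insert 2 (step 2): P = [2] / [3];  Q = [1] / [2]
  Insert 4 (step 3): P = [2, 4] / [3];  Q = [1, 3] / [2]
  Insert 6 (step 4): P = [2, 4, 6] / [3];  Q = [1, 3, 4] / [2]
  Insert 8 (step 5): P = [2, 4, 6, 8] / [3];  Q = [1, 3, 4, 5] / [2]
  Insert 9 (step 6): P = [2, 4, 6, 8, 9] / [3];  Q = [1, 3, 4, 5, 6] / [2]
  Insert 1 (step 7): P = [1, 4, 6, 8, 9] / [2] / [3];  Q = [1, 3, 4, 5, 6] / [2] / [7]
  Insert 5 (step 8): P = [1, 4, 5, 8, 9] / [2, 6] / [3];  Q = [1, 3, 4, 5, 6] / [2, 8] / [7]
  Insert 7 (step 9): P = [1, 4, 5, 7, 9] / [2, 6, 8] / [3];  Q = [1, 3, 4, 5, 6] / [2, 8, 9] / [7]
Final shape: (5, 3, 1).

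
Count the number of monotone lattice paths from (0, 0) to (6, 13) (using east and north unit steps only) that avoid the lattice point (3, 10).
Number of paths = 21412

Total paths from (0, 0) to (6, 13): C(19, 6) = 27132. Paths through (3, 10): (paths (0, 0) → (3, 10)) × (paths (3, 10) → (6, 13)) = C(13, 3) · C(6, 3) = 286 · 20 = 5720. Avoidance count = 27132 − 5720 = 21412.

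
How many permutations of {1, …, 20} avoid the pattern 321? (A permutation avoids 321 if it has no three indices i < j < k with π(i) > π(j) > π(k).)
C_20 = 6564120420

These 321-avoiding permutations are counted by the Catalan number C_n = (1/(n + 1)) · C(2n, n). For n = 20: C_20 = (1/21) · C(40, 20) = 137846528820/21 = 6564120420.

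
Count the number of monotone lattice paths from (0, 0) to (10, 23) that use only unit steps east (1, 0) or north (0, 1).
Number of paths = 92561040

A monotone lattice path from (0, 0) to (10, 23) consists of 10 east steps and 23 north steps in some order, so it is determined by which 10 of the 33 steps are east. The count is C(33, 10) = 92561040.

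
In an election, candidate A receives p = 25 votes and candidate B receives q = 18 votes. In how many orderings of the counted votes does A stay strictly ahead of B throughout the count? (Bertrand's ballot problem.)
Strict-lead orderings = 99035193894

Total orderings of the 43 votes with 25 for A: C(43, 25) = 608359048206. By the Bertrand ballot formula (Cycle Lemma / reflection principle), the number of orderings in which A is strictly ahead of B throughout is (p − q)/(p + q) · C(p + q, p) = (25 − 18)/(25 + 18) · 608359048206 = 99035193894.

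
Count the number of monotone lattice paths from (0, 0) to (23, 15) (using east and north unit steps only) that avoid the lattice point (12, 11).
Number of paths = 13625700090

Total paths from (0, 0) to (23, 15): C(38, 23) = 15471286560. Paths through (12, 11): (paths (0, 0) → (12, 11)) × (paths (12, 11) → (23, 15)) = C(23, 12) · C(15, 11) = 1352078 · 1365 = 1845586470. Avoidance count = 15471286560 − 1845586470 = 13625700090.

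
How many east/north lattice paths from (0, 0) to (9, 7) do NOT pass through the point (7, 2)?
Number of paths = 10684

Total paths from (0, 0) to (9, 7): C(16, 9) = 11440. Paths through (7, 2): (paths (0, 0) → (7, 2)) × (paths (7, 2) → (9, 7)) = C(9, 7) · C(7, 2) = 36 · 21 = 756. Avoidance count = 11440 − 756 = 10684.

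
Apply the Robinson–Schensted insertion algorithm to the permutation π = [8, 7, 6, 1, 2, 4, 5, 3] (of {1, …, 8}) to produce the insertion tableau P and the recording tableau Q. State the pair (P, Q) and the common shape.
P = [1, 2, 3, 5] / [4] / [6] / [7] / [8];  Q = [1, 5, 6, 7] / [2] / [3] / [4] / [8];  common shape = (4, 1, 1, 1, 1)

Row-insert the values π_1, π_2, … into P one at a time, bumping the leftmost entry strictly greater than the inserted value down to the next row. The recording tableau Q records, in position (i, j), the step at which that cell was added to P.
  Insert 8 (step 1): P = [8];  Q = [1]
  Insert 7 (step 2): P = [7] / [8];  Q = [1] / [2]
  Insert 6 (step 3): P = [6] / [7] / [8];  Q = [1] / [2] / [3]
  Insert 1 (step 4): P = [1] / [6] / [7] / [8];  Q = [1] / [2] / [3] / [4]
  Insert 2 (step 5): P = [1, 2] / [6] / [7] / [8];  Q = [1, 5] / [2] / [3] / [4]
  Insert 4 (step 6): P = [1, 2, 4] / [6] / [7] / [8];  Q = [1, 5, 6] / [2] / [3] / [4]
  Insert 5 (step 7): P = [1, 2, 4, 5] / [6] / [7] / [8];  Q = [1, 5, 6, 7] / [2] / [3] / [4]
  Insert 3 (step 8): P = [1, 2, 3, 5] / [4] / [6] / [7] / [8];  Q = [1, 5, 6, 7] / [2] / [3] / [4] / [8]
Final shape: (4, 1, 1, 1, 1).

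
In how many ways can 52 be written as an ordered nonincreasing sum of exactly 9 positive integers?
p(52, 9 parts) = 19720

Partitions of n into exactly k parts are in bijection with partitions of n − k into at most k parts (subtract 1 from each part). So p(52, exactly 9) = p(43, parts ≤ 9). Computing via the recurrence p(m, j) = p(m, j−1) + p(m−j, j) gives 19720.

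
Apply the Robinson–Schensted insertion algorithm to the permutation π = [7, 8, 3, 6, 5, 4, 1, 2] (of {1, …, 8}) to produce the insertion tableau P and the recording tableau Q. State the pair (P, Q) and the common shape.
P = [1, 2] / [3, 4] / [5, 8] / [6] / [7];  Q = [1, 2] / [3, 4] / [5, 8] / [6] / [7];  common shape = (2, 2, 2, 1, 1)

Row-insert the values π_1, π_2, … into P one at a time, bumping the leftmost entry strictly greater than the inserted value down to the next row. The recording tableau Q records, in position (i, j), the step at which that cell was added to P.
  Insert 7 (step 1): P = [7];  Q = [1]
  Insert 8 (step 2): P = [7, 8];  Q = [1, 2]
  Insert 3 (step 3): P = [3, 8] / [7];  Q = [1, 2] / [3]
  Insert 6 (step 4): P = [3, 6] / [7, 8];  Q = [1, 2] / [3, 4]
  Insert 5 (step 5): P = [3, 5] / [6, 8] / [7];  Q = [1, 2] / [3, 4] / [5]
  Insert 4 (step 6): P = [3, 4] / [5, 8] / [6] / [7];  Q = [1, 2] / [3, 4] / [5] / [6]
  Insert 1 (step 7): P = [1, 4] / [3, 8] / [5] / [6] / [7];  Q = [1, 2] / [3, 4] / [5] / [6] / [7]
  Insert 2 (step 8): P = [1, 2] / [3, 4] / [5, 8] / [6] / [7];  Q = [1, 2] / [3, 4] / [5, 8] / [6] / [7]
Final shape: (2, 2, 2, 1, 1).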